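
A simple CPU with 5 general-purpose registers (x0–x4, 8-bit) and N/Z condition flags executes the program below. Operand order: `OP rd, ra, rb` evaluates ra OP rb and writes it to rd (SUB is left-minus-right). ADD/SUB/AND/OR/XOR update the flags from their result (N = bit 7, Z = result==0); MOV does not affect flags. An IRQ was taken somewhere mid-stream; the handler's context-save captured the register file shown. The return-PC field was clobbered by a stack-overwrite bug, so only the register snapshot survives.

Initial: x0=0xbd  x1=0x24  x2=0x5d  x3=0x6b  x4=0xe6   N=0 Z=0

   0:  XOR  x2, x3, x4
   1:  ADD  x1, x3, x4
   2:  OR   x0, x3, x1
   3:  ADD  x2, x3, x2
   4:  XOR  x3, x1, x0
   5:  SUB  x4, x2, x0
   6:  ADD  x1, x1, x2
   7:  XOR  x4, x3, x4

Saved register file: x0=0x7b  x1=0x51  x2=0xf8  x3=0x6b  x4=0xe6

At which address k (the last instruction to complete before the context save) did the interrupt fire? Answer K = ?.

K = 3

after  0: x0=0xbd x1=0x24 x2=0x8d x3=0x6b x4=0xe6  N=1 Z=0
after  1: x0=0xbd x1=0x51 x2=0x8d x3=0x6b x4=0xe6  N=0 Z=0
after  2: x0=0x7b x1=0x51 x2=0x8d x3=0x6b x4=0xe6  N=0 Z=0
after  3: x0=0x7b x1=0x51 x2=0xf8 x3=0x6b x4=0xe6  N=1 Z=0
-- IRQ taken; context saved, return-PC = 4 --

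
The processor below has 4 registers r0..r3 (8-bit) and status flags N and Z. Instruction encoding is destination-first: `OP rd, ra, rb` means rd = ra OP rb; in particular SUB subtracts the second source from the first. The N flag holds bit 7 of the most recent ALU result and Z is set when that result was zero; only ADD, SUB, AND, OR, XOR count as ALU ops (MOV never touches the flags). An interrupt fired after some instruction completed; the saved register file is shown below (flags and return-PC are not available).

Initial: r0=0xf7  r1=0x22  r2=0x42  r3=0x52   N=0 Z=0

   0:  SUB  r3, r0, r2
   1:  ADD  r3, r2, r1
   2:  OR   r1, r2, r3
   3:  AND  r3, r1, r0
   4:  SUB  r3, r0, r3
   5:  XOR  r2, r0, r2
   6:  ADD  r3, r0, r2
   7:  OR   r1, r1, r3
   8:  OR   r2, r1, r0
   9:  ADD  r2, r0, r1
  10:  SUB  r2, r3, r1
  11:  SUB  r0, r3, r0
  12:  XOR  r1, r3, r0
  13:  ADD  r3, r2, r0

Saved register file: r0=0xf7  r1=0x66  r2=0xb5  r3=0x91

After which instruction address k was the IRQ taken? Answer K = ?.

K = 5

after  0: r0=0xf7 r1=0x22 r2=0x42 r3=0xb5  N=1 Z=0
after  1: r0=0xf7 r1=0x22 r2=0x42 r3=0x64  N=0 Z=0
after  2: r0=0xf7 r1=0x66 r2=0x42 r3=0x64  N=0 Z=0
after  3: r0=0xf7 r1=0x66 r2=0x42 r3=0x66  N=0 Z=0
after  4: r0=0xf7 r1=0x66 r2=0x42 r3=0x91  N=1 Z=0
after  5: r0=0xf7 r1=0x66 r2=0xb5 r3=0x91  N=1 Z=0
-- IRQ taken; context saved, return-PC = 6 --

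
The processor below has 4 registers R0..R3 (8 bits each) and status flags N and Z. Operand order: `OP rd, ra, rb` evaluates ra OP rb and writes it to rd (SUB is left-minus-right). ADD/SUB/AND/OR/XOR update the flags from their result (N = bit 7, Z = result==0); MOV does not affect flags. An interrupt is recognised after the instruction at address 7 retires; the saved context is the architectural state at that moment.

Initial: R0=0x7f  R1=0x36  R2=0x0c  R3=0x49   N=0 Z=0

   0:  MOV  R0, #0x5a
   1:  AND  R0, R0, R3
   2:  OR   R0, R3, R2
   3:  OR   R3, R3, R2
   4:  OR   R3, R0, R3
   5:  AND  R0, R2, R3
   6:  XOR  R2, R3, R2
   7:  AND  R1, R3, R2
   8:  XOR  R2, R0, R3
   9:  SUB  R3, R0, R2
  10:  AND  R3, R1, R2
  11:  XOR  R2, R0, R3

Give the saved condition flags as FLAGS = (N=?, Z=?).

after  0: R0=0x5a R1=0x36 R2=0x0c R3=0x49  N=0 Z=0
after  1: R0=0x48 R1=0x36 R2=0x0c R3=0x49  N=0 Z=0
after  2: R0=0x4d R1=0x36 R2=0x0c R3=0x49  N=0 Z=0
after  3: R0=0x4d R1=0x36 R2=0x0c R3=0x4d  N=0 Z=0
after  4: R0=0x4d R1=0x36 R2=0x0c R3=0x4d  N=0 Z=0
after  5: R0=0x0c R1=0x36 R2=0x0c R3=0x4d  N=0 Z=0
after  6: R0=0x0c R1=0x36 R2=0x41 R3=0x4d  N=0 Z=0
after  7: R0=0x0c R1=0x41 R2=0x41 R3=0x4d  N=0 Z=0
-- IRQ taken; context saved, return-PC = 8 --

FLAGS = (N=0, Z=0)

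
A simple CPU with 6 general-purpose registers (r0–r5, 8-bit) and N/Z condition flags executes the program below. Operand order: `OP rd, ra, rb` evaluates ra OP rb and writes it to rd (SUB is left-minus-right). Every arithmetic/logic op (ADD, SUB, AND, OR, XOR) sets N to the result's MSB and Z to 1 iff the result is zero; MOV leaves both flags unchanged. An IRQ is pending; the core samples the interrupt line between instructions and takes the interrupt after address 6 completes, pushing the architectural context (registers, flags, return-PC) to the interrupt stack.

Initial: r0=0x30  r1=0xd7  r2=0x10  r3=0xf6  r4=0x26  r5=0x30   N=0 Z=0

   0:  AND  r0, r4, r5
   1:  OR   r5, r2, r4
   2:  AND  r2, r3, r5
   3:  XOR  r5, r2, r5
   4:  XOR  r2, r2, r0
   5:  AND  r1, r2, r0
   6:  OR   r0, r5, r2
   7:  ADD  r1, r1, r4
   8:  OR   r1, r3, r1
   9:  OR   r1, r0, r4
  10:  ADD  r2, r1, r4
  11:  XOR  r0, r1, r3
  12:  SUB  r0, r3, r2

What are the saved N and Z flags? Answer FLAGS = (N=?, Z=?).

after  0: r0=0x20 r1=0xd7 r2=0x10 r3=0xf6 r4=0x26 r5=0x30  N=0 Z=0
after  1: r0=0x20 r1=0xd7 r2=0x10 r3=0xf6 r4=0x26 r5=0x36  N=0 Z=0
after  2: r0=0x20 r1=0xd7 r2=0x36 r3=0xf6 r4=0x26 r5=0x36  N=0 Z=0
after  3: r0=0x20 r1=0xd7 r2=0x36 r3=0xf6 r4=0x26 r5=0x00  N=0 Z=1
after  4: r0=0x20 r1=0xd7 r2=0x16 r3=0xf6 r4=0x26 r5=0x00  N=0 Z=0
after  5: r0=0x20 r1=0x00 r2=0x16 r3=0xf6 r4=0x26 r5=0x00  N=0 Z=1
after  6: r0=0x16 r1=0x00 r2=0x16 r3=0xf6 r4=0x26 r5=0x00  N=0 Z=0
-- IRQ taken; context saved, return-PC = 7 --

FLAGS = (N=0, Z=0)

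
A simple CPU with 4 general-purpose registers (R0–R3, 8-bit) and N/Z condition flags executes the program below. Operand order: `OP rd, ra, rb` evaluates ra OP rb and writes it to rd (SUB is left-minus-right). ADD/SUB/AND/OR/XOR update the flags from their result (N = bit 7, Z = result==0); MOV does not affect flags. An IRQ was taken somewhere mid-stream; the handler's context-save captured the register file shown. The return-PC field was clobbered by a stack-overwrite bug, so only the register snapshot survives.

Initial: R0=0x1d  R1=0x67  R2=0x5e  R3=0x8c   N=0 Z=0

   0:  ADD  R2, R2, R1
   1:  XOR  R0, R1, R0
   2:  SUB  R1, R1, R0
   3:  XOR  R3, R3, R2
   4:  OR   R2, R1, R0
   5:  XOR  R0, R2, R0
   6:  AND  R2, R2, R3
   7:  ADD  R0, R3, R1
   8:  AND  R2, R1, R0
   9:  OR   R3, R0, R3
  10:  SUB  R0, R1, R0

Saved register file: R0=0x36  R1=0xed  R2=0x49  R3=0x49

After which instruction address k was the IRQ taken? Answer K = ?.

after  0: R0=0x1d R1=0x67 R2=0xc5 R3=0x8c  N=1 Z=0
after  1: R0=0x7a R1=0x67 R2=0xc5 R3=0x8c  N=0 Z=0
after  2: R0=0x7a R1=0xed R2=0xc5 R3=0x8c  N=1 Z=0
after  3: R0=0x7a R1=0xed R2=0xc5 R3=0x49  N=0 Z=0
after  4: R0=0x7a R1=0xed R2=0xff R3=0x49  N=1 Z=0
after  5: R0=0x85 R1=0xed R2=0xff R3=0x49  N=1 Z=0
after  6: R0=0x85 R1=0xed R2=0x49 R3=0x49  N=0 Z=0
after  7: R0=0x36 R1=0xed R2=0x49 R3=0x49  N=0 Z=0
-- IRQ taken; context saved, return-PC = 8 --

K = 7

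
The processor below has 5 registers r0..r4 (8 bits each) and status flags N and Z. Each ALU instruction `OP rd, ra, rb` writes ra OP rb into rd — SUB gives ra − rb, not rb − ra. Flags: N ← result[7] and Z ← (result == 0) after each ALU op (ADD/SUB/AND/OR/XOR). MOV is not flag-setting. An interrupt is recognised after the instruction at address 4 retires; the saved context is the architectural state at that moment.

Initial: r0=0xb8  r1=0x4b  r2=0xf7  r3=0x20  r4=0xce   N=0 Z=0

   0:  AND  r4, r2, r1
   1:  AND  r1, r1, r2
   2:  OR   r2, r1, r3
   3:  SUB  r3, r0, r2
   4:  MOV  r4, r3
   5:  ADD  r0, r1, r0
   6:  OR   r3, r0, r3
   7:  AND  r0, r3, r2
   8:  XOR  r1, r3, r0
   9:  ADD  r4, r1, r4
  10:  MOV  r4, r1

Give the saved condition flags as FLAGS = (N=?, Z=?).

after  0: r0=0xb8 r1=0x4b r2=0xf7 r3=0x20 r4=0x43  N=0 Z=0
after  1: r0=0xb8 r1=0x43 r2=0xf7 r3=0x20 r4=0x43  N=0 Z=0
after  2: r0=0xb8 r1=0x43 r2=0x63 r3=0x20 r4=0x43  N=0 Z=0
after  3: r0=0xb8 r1=0x43 r2=0x63 r3=0x55 r4=0x43  N=0 Z=0
after  4: r0=0xb8 r1=0x43 r2=0x63 r3=0x55 r4=0x55  N=0 Z=0
-- IRQ taken; context saved, return-PC = 5 --

FLAGS = (N=0, Z=0)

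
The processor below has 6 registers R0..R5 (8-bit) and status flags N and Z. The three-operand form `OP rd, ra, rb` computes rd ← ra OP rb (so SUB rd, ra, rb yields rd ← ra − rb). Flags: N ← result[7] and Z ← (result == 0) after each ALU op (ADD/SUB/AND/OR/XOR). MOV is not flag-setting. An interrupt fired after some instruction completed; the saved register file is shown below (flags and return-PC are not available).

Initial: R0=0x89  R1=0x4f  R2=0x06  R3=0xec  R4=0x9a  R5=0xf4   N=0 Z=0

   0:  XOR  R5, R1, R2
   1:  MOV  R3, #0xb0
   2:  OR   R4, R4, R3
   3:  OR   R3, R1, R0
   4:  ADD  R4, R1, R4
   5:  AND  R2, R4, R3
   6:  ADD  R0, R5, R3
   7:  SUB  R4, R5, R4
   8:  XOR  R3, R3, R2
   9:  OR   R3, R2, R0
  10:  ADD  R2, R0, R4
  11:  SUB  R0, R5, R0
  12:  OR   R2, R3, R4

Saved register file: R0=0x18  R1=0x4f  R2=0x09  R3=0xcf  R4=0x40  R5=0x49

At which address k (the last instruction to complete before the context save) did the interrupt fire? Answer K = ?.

K = 7

after  0: R0=0x89 R1=0x4f R2=0x06 R3=0xec R4=0x9a R5=0x49  N=0 Z=0
after  1: R0=0x89 R1=0x4f R2=0x06 R3=0xb0 R4=0x9a R5=0x49  N=0 Z=0
after  2: R0=0x89 R1=0x4f R2=0x06 R3=0xb0 R4=0xba R5=0x49  N=1 Z=0
after  3: R0=0x89 R1=0x4f R2=0x06 R3=0xcf R4=0xba R5=0x49  N=1 Z=0
after  4: R0=0x89 R1=0x4f R2=0x06 R3=0xcf R4=0x09 R5=0x49  N=0 Z=0
after  5: R0=0x89 R1=0x4f R2=0x09 R3=0xcf R4=0x09 R5=0x49  N=0 Z=0
after  6: R0=0x18 R1=0x4f R2=0x09 R3=0xcf R4=0x09 R5=0x49  N=0 Z=0
after  7: R0=0x18 R1=0x4f R2=0x09 R3=0xcf R4=0x40 R5=0x49  N=0 Z=0
-- IRQ taken; context saved, return-PC = 8 --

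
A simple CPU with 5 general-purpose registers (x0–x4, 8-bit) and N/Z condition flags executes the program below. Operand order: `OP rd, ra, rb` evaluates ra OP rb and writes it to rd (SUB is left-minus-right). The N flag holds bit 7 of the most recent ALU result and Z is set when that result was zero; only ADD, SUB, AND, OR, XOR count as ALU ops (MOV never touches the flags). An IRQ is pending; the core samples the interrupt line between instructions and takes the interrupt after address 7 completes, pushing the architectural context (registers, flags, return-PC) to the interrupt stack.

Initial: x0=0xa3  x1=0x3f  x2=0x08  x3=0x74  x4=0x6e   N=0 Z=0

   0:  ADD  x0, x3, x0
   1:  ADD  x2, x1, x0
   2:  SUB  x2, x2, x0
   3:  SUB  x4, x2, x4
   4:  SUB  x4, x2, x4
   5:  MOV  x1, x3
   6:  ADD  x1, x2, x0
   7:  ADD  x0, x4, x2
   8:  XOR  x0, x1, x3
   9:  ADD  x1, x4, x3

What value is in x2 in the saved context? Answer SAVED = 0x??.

after  0: x0=0x17 x1=0x3f x2=0x08 x3=0x74 x4=0x6e  N=0 Z=0
after  1: x0=0x17 x1=0x3f x2=0x56 x3=0x74 x4=0x6e  N=0 Z=0
after  2: x0=0x17 x1=0x3f x2=0x3f x3=0x74 x4=0x6e  N=0 Z=0
after  3: x0=0x17 x1=0x3f x2=0x3f x3=0x74 x4=0xd1  N=1 Z=0
after  4: x0=0x17 x1=0x3f x2=0x3f x3=0x74 x4=0x6e  N=0 Z=0
after  5: x0=0x17 x1=0x74 x2=0x3f x3=0x74 x4=0x6e  N=0 Z=0
after  6: x0=0x17 x1=0x56 x2=0x3f x3=0x74 x4=0x6e  N=0 Z=0
after  7: x0=0xad x1=0x56 x2=0x3f x3=0x74 x4=0x6e  N=1 Z=0
-- IRQ taken; context saved, return-PC = 8 --

SAVED = 0x3f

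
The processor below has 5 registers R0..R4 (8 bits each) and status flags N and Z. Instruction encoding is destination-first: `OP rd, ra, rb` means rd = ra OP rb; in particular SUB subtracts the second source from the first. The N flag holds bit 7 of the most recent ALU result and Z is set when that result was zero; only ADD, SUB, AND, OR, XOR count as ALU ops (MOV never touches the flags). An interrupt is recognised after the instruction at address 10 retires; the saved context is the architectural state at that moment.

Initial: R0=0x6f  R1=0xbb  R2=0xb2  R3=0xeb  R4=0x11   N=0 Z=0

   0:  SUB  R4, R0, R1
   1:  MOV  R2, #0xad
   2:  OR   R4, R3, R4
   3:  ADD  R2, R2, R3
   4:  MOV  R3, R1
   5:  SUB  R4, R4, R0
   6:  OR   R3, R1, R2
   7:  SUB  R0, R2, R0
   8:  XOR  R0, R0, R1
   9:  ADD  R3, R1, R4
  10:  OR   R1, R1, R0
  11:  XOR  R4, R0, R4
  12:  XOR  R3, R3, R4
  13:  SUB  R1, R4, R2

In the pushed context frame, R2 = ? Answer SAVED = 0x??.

after  0: R0=0x6f R1=0xbb R2=0xb2 R3=0xeb R4=0xb4  N=1 Z=0
after  1: R0=0x6f R1=0xbb R2=0xad R3=0xeb R4=0xb4  N=1 Z=0
after  2: R0=0x6f R1=0xbb R2=0xad R3=0xeb R4=0xff  N=1 Z=0
after  3: R0=0x6f R1=0xbb R2=0x98 R3=0xeb R4=0xff  N=1 Z=0
after  4: R0=0x6f R1=0xbb R2=0x98 R3=0xbb R4=0xff  N=1 Z=0
after  5: R0=0x6f R1=0xbb R2=0x98 R3=0xbb R4=0x90  N=1 Z=0
after  6: R0=0x6f R1=0xbb R2=0x98 R3=0xbb R4=0x90  N=1 Z=0
after  7: R0=0x29 R1=0xbb R2=0x98 R3=0xbb R4=0x90  N=0 Z=0
after  8: R0=0x92 R1=0xbb R2=0x98 R3=0xbb R4=0x90  N=1 Z=0
after  9: R0=0x92 R1=0xbb R2=0x98 R3=0x4b R4=0x90  N=0 Z=0
after 10: R0=0x92 R1=0xbb R2=0x98 R3=0x4b R4=0x90  N=1 Z=0
-- IRQ taken; context saved, return-PC = 11 --

SAVED = 0x98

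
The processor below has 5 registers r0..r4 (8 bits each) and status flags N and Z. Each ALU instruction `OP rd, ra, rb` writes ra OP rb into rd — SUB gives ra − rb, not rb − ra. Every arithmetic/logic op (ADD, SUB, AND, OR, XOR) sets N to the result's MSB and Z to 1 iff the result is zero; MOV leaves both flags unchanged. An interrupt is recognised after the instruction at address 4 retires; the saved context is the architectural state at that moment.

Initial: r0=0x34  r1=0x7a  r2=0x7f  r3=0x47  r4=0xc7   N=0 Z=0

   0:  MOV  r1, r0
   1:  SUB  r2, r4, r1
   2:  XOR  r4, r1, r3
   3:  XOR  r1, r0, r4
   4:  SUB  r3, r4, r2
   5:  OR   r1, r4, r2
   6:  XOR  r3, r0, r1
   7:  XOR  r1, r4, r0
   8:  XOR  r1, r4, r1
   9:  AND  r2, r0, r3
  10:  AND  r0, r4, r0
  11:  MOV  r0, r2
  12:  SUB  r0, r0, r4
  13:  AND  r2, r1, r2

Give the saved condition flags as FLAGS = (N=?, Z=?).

after  0: r0=0x34 r1=0x34 r2=0x7f r3=0x47 r4=0xc7  N=0 Z=0
after  1: r0=0x34 r1=0x34 r2=0x93 r3=0x47 r4=0xc7  N=1 Z=0
after  2: r0=0x34 r1=0x34 r2=0x93 r3=0x47 r4=0x73  N=0 Z=0
after  3: r0=0x34 r1=0x47 r2=0x93 r3=0x47 r4=0x73  N=0 Z=0
after  4: r0=0x34 r1=0x47 r2=0x93 r3=0xe0 r4=0x73  N=1 Z=0
-- IRQ taken; context saved, return-PC = 5 --

FLAGS = (N=1, Z=0)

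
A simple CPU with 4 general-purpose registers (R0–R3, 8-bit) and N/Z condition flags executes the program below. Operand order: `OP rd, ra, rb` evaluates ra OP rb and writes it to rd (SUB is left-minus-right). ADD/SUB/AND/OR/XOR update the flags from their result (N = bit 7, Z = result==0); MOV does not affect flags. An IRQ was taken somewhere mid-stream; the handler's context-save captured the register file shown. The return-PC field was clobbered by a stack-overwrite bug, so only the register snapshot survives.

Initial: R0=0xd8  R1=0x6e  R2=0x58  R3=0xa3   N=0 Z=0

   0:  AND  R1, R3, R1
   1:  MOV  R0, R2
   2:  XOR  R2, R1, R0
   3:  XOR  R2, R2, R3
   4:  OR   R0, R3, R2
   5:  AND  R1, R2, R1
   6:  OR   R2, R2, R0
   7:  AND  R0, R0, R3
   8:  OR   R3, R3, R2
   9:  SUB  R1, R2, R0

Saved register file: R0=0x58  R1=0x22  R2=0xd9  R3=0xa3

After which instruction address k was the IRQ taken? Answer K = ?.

after  0: R0=0xd8 R1=0x22 R2=0x58 R3=0xa3  N=0 Z=0
after  1: R0=0x58 R1=0x22 R2=0x58 R3=0xa3  N=0 Z=0
after  2: R0=0x58 R1=0x22 R2=0x7a R3=0xa3  N=0 Z=0
after  3: R0=0x58 R1=0x22 R2=0xd9 R3=0xa3  N=1 Z=0
-- IRQ taken; context saved, return-PC = 4 --

K = 3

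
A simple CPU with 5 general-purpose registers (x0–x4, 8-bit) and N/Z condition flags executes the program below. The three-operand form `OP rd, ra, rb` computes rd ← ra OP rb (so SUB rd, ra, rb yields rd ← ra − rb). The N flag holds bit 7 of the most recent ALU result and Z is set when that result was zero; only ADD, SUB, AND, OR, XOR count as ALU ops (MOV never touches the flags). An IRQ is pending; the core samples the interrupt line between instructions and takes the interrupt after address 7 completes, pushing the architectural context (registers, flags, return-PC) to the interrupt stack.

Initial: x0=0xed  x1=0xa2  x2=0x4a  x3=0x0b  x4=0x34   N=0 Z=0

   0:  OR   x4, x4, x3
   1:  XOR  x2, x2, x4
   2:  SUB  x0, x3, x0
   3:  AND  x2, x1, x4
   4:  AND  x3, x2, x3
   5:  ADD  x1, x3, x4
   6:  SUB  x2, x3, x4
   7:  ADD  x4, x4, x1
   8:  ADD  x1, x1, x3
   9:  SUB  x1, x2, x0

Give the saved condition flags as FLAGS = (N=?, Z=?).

FLAGS = (N=1, Z=0)

after  0: x0=0xed x1=0xa2 x2=0x4a x3=0x0b x4=0x3f  N=0 Z=0
after  1: x0=0xed x1=0xa2 x2=0x75 x3=0x0b x4=0x3f  N=0 Z=0
after  2: x0=0x1e x1=0xa2 x2=0x75 x3=0x0b x4=0x3f  N=0 Z=0
after  3: x0=0x1e x1=0xa2 x2=0x22 x3=0x0b x4=0x3f  N=0 Z=0
after  4: x0=0x1e x1=0xa2 x2=0x22 x3=0x02 x4=0x3f  N=0 Z=0
after  5: x0=0x1e x1=0x41 x2=0x22 x3=0x02 x4=0x3f  N=0 Z=0
after  6: x0=0x1e x1=0x41 x2=0xc3 x3=0x02 x4=0x3f  N=1 Z=0
after  7: x0=0x1e x1=0x41 x2=0xc3 x3=0x02 x4=0x80  N=1 Z=0
-- IRQ taken; context saved, return-PC = 8 --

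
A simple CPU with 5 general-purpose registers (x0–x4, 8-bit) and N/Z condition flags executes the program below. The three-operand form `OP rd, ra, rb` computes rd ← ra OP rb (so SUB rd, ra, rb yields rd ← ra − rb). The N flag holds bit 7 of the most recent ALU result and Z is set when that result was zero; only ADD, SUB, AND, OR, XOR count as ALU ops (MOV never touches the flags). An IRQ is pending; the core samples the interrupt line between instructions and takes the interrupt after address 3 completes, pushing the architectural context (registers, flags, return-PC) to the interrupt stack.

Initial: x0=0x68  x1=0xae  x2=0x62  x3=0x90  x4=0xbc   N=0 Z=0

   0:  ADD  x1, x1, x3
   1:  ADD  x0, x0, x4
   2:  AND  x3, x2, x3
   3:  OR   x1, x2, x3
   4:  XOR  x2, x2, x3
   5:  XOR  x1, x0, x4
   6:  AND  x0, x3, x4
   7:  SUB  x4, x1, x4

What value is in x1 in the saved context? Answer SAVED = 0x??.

SAVED = 0x62

after  0: x0=0x68 x1=0x3e x2=0x62 x3=0x90 x4=0xbc  N=0 Z=0
after  1: x0=0x24 x1=0x3e x2=0x62 x3=0x90 x4=0xbc  N=0 Z=0
after  2: x0=0x24 x1=0x3e x2=0x62 x3=0x00 x4=0xbc  N=0 Z=1
after  3: x0=0x24 x1=0x62 x2=0x62 x3=0x00 x4=0xbc  N=0 Z=0
-- IRQ taken; context saved, return-PC = 4 --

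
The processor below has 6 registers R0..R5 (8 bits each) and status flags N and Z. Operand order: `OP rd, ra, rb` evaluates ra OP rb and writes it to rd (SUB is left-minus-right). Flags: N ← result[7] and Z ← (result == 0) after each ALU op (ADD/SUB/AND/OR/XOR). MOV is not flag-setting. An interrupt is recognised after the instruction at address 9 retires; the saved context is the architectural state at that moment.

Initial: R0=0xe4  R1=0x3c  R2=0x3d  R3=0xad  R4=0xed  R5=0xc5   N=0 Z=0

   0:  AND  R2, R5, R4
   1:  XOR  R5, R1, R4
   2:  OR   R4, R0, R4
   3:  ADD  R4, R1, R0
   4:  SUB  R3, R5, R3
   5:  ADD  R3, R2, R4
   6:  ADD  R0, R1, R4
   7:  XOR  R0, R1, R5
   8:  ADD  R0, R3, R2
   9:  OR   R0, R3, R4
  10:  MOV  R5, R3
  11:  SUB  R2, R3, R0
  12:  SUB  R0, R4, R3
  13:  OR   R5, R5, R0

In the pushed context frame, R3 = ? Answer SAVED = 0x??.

SAVED = 0xe5

after  0: R0=0xe4 R1=0x3c R2=0xc5 R3=0xad R4=0xed R5=0xc5  N=1 Z=0
after  1: R0=0xe4 R1=0x3c R2=0xc5 R3=0xad R4=0xed R5=0xd1  N=1 Z=0
after  2: R0=0xe4 R1=0x3c R2=0xc5 R3=0xad R4=0xed R5=0xd1  N=1 Z=0
after  3: R0=0xe4 R1=0x3c R2=0xc5 R3=0xad R4=0x20 R5=0xd1  N=0 Z=0
after  4: R0=0xe4 R1=0x3c R2=0xc5 R3=0x24 R4=0x20 R5=0xd1  N=0 Z=0
after  5: R0=0xe4 R1=0x3c R2=0xc5 R3=0xe5 R4=0x20 R5=0xd1  N=1 Z=0
after  6: R0=0x5c R1=0x3c R2=0xc5 R3=0xe5 R4=0x20 R5=0xd1  N=0 Z=0
after  7: R0=0xed R1=0x3c R2=0xc5 R3=0xe5 R4=0x20 R5=0xd1  N=1 Z=0
after  8: R0=0xaa R1=0x3c R2=0xc5 R3=0xe5 R4=0x20 R5=0xd1  N=1 Z=0
after  9: R0=0xe5 R1=0x3c R2=0xc5 R3=0xe5 R4=0x20 R5=0xd1  N=1 Z=0
-- IRQ taken; context saved, return-PC = 10 --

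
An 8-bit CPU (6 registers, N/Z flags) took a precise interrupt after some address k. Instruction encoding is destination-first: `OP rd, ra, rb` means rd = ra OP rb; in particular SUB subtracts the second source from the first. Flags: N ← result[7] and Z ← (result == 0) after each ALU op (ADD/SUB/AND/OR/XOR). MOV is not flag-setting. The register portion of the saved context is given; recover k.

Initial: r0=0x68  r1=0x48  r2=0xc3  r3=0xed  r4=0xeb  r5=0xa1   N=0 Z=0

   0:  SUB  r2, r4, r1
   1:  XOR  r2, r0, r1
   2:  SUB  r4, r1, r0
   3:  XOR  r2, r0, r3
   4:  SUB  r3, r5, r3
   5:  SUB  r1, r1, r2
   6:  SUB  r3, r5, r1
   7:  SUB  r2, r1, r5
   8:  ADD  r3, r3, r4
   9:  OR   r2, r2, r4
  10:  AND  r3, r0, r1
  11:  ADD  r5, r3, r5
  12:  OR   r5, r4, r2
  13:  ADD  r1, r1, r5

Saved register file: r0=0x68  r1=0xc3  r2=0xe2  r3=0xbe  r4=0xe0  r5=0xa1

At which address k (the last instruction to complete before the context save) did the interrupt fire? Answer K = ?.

after  0: r0=0x68 r1=0x48 r2=0xa3 r3=0xed r4=0xeb r5=0xa1  N=1 Z=0
after  1: r0=0x68 r1=0x48 r2=0x20 r3=0xed r4=0xeb r5=0xa1  N=0 Z=0
after  2: r0=0x68 r1=0x48 r2=0x20 r3=0xed r4=0xe0 r5=0xa1  N=1 Z=0
after  3: r0=0x68 r1=0x48 r2=0x85 r3=0xed r4=0xe0 r5=0xa1  N=1 Z=0
after  4: r0=0x68 r1=0x48 r2=0x85 r3=0xb4 r4=0xe0 r5=0xa1  N=1 Z=0
after  5: r0=0x68 r1=0xc3 r2=0x85 r3=0xb4 r4=0xe0 r5=0xa1  N=1 Z=0
after  6: r0=0x68 r1=0xc3 r2=0x85 r3=0xde r4=0xe0 r5=0xa1  N=1 Z=0
after  7: r0=0x68 r1=0xc3 r2=0x22 r3=0xde r4=0xe0 r5=0xa1  N=0 Z=0
after  8: r0=0x68 r1=0xc3 r2=0x22 r3=0xbe r4=0xe0 r5=0xa1  N=1 Z=0
after  9: r0=0x68 r1=0xc3 r2=0xe2 r3=0xbe r4=0xe0 r5=0xa1  N=1 Z=0
-- IRQ taken; context saved, return-PC = 10 --

K = 9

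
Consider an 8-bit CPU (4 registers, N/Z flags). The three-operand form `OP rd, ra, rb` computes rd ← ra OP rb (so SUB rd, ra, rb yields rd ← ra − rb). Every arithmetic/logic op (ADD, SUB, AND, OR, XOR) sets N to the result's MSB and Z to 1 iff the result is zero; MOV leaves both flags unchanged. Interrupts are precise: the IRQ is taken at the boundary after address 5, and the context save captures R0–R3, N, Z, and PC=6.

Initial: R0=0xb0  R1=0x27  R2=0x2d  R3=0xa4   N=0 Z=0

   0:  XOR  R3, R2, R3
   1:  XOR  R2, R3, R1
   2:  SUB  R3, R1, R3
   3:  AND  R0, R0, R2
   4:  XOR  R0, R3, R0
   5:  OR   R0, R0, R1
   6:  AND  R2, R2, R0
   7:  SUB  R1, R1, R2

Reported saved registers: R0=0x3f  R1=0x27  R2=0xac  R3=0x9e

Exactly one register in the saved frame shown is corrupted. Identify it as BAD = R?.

BAD = R2

after  0: R0=0xb0 R1=0x27 R2=0x2d R3=0x89  N=1 Z=0
after  1: R0=0xb0 R1=0x27 R2=0xae R3=0x89  N=1 Z=0
after  2: R0=0xb0 R1=0x27 R2=0xae R3=0x9e  N=1 Z=0
after  3: R0=0xa0 R1=0x27 R2=0xae R3=0x9e  N=1 Z=0
after  4: R0=0x3e R1=0x27 R2=0xae R3=0x9e  N=0 Z=0
after  5: R0=0x3f R1=0x27 R2=0xae R3=0x9e  N=0 Z=0
-- IRQ taken; context saved, return-PC = 6 --
mismatch: R2: reported 0xac vs actual 0xae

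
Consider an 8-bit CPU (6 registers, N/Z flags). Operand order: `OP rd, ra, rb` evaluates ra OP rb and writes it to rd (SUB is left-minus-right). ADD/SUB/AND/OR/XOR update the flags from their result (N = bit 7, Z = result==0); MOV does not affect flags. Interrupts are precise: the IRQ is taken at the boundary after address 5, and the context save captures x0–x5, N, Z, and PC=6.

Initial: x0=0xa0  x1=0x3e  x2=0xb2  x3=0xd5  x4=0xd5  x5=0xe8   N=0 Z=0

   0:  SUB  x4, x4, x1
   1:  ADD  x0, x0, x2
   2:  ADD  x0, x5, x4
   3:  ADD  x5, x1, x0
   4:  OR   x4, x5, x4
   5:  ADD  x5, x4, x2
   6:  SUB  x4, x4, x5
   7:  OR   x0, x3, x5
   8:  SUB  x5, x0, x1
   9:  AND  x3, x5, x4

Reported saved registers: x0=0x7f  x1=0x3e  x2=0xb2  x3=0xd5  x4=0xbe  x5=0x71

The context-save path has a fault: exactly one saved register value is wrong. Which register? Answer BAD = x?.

BAD = x4

after  0: x0=0xa0 x1=0x3e x2=0xb2 x3=0xd5 x4=0x97 x5=0xe8  N=1 Z=0
after  1: x0=0x52 x1=0x3e x2=0xb2 x3=0xd5 x4=0x97 x5=0xe8  N=0 Z=0
after  2: x0=0x7f x1=0x3e x2=0xb2 x3=0xd5 x4=0x97 x5=0xe8  N=0 Z=0
after  3: x0=0x7f x1=0x3e x2=0xb2 x3=0xd5 x4=0x97 x5=0xbd  N=1 Z=0
after  4: x0=0x7f x1=0x3e x2=0xb2 x3=0xd5 x4=0xbf x5=0xbd  N=1 Z=0
after  5: x0=0x7f x1=0x3e x2=0xb2 x3=0xd5 x4=0xbf x5=0x71  N=0 Z=0
-- IRQ taken; context saved, return-PC = 6 --
mismatch: x4: reported 0xbe vs actual 0xbf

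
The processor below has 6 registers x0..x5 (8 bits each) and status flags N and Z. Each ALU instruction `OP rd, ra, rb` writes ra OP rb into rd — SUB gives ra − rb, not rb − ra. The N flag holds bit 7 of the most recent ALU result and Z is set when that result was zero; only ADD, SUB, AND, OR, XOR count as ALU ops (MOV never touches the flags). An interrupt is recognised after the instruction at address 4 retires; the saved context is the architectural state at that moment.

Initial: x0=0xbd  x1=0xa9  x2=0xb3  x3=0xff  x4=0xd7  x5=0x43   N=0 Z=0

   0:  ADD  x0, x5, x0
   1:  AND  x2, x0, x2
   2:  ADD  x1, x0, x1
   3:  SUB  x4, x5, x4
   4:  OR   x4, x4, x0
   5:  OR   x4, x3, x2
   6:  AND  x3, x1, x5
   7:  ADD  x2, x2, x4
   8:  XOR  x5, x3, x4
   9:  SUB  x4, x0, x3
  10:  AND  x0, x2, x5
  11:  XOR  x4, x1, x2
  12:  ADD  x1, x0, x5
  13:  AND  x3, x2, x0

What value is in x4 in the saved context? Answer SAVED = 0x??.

after  0: x0=0x00 x1=0xa9 x2=0xb3 x3=0xff x4=0xd7 x5=0x43  N=0 Z=1
after  1: x0=0x00 x1=0xa9 x2=0x00 x3=0xff x4=0xd7 x5=0x43  N=0 Z=1
after  2: x0=0x00 x1=0xa9 x2=0x00 x3=0xff x4=0xd7 x5=0x43  N=1 Z=0
after  3: x0=0x00 x1=0xa9 x2=0x00 x3=0xff x4=0x6c x5=0x43  N=0 Z=0
after  4: x0=0x00 x1=0xa9 x2=0x00 x3=0xff x4=0x6c x5=0x43  N=0 Z=0
-- IRQ taken; context saved, return-PC = 5 --

SAVED = 0x6c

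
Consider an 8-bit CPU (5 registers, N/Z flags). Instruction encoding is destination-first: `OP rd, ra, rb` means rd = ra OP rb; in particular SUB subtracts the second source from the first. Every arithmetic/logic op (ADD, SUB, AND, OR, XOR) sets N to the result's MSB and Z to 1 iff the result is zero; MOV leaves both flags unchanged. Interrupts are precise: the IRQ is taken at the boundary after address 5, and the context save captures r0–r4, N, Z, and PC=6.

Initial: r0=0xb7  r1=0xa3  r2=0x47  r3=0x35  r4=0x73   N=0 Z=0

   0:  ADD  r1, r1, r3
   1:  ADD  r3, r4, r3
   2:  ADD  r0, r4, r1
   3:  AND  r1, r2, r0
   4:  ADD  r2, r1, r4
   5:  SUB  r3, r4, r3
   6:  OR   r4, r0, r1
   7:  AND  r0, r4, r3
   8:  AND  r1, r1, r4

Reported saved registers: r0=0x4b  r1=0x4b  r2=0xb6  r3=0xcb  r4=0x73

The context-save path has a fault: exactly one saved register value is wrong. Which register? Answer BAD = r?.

BAD = r1

after  0: r0=0xb7 r1=0xd8 r2=0x47 r3=0x35 r4=0x73  N=1 Z=0
after  1: r0=0xb7 r1=0xd8 r2=0x47 r3=0xa8 r4=0x73  N=1 Z=0
after  2: r0=0x4b r1=0xd8 r2=0x47 r3=0xa8 r4=0x73  N=0 Z=0
after  3: r0=0x4b r1=0x43 r2=0x47 r3=0xa8 r4=0x73  N=0 Z=0
after  4: r0=0x4b r1=0x43 r2=0xb6 r3=0xa8 r4=0x73  N=1 Z=0
after  5: r0=0x4b r1=0x43 r2=0xb6 r3=0xcb r4=0x73  N=1 Z=0
-- IRQ taken; context saved, return-PC = 6 --
mismatch: r1: reported 0x4b vs actual 0x43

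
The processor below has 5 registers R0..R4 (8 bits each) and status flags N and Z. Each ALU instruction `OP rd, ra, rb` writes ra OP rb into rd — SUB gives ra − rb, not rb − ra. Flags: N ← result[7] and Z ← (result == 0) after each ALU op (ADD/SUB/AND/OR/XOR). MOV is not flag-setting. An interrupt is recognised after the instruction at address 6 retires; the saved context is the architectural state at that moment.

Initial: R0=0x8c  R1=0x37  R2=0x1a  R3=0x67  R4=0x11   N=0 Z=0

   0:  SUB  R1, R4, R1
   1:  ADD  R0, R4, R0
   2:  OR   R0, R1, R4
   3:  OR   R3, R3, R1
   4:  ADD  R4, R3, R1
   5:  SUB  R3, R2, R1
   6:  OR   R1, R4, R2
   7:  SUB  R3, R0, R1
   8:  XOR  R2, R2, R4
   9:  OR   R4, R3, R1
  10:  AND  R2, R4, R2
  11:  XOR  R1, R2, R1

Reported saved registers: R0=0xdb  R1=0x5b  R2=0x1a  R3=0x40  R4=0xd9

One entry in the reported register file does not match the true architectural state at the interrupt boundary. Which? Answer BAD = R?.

BAD = R1

after  0: R0=0x8c R1=0xda R2=0x1a R3=0x67 R4=0x11  N=1 Z=0
after  1: R0=0x9d R1=0xda R2=0x1a R3=0x67 R4=0x11  N=1 Z=0
after  2: R0=0xdb R1=0xda R2=0x1a R3=0x67 R4=0x11  N=1 Z=0
after  3: R0=0xdb R1=0xda R2=0x1a R3=0xff R4=0x11  N=1 Z=0
after  4: R0=0xdb R1=0xda R2=0x1a R3=0xff R4=0xd9  N=1 Z=0
after  5: R0=0xdb R1=0xda R2=0x1a R3=0x40 R4=0xd9  N=0 Z=0
after  6: R0=0xdb R1=0xdb R2=0x1a R3=0x40 R4=0xd9  N=1 Z=0
-- IRQ taken; context saved, return-PC = 7 --
mismatch: R1: reported 0x5b vs actual 0xdb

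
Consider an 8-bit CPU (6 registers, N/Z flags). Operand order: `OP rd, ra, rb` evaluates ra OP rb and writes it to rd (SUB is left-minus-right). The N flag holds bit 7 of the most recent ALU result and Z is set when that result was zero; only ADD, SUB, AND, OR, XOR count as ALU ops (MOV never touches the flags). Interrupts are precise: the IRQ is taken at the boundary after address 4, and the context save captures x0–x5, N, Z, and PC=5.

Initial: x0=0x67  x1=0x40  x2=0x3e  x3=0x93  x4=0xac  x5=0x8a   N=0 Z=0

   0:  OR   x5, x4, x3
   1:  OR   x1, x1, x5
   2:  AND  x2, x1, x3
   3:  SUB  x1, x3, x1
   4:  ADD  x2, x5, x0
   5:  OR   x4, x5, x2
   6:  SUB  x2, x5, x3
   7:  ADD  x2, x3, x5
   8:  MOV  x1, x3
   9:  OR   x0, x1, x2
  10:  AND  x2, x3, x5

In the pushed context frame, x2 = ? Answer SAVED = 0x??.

SAVED = 0x26

after  0: x0=0x67 x1=0x40 x2=0x3e x3=0x93 x4=0xac x5=0xbf  N=1 Z=0
after  1: x0=0x67 x1=0xff x2=0x3e x3=0x93 x4=0xac x5=0xbf  N=1 Z=0
after  2: x0=0x67 x1=0xff x2=0x93 x3=0x93 x4=0xac x5=0xbf  N=1 Z=0
after  3: x0=0x67 x1=0x94 x2=0x93 x3=0x93 x4=0xac x5=0xbf  N=1 Z=0
after  4: x0=0x67 x1=0x94 x2=0x26 x3=0x93 x4=0xac x5=0xbf  N=0 Z=0
-- IRQ taken; context saved, return-PC = 5 --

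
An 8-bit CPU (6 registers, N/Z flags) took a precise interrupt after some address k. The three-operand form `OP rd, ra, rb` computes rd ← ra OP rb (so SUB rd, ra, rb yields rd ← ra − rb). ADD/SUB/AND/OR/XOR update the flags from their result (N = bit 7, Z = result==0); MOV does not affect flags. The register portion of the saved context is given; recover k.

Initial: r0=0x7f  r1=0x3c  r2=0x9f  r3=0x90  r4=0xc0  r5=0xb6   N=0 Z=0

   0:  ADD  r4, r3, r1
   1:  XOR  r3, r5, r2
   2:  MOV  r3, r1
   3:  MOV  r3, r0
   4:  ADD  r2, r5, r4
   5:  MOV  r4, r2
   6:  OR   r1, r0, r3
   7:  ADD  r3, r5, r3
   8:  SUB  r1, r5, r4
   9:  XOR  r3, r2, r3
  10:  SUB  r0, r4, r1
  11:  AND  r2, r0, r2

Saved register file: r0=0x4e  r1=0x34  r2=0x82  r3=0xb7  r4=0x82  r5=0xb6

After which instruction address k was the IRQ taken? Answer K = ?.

after  0: r0=0x7f r1=0x3c r2=0x9f r3=0x90 r4=0xcc r5=0xb6  N=1 Z=0
after  1: r0=0x7f r1=0x3c r2=0x9f r3=0x29 r4=0xcc r5=0xb6  N=0 Z=0
after  2: r0=0x7f r1=0x3c r2=0x9f r3=0x3c r4=0xcc r5=0xb6  N=0 Z=0
after  3: r0=0x7f r1=0x3c r2=0x9f r3=0x7f r4=0xcc r5=0xb6  N=0 Z=0
after  4: r0=0x7f r1=0x3c r2=0x82 r3=0x7f r4=0xcc r5=0xb6  N=1 Z=0
after  5: r0=0x7f r1=0x3c r2=0x82 r3=0x7f r4=0x82 r5=0xb6  N=1 Z=0
after  6: r0=0x7f r1=0x7f r2=0x82 r3=0x7f r4=0x82 r5=0xb6  N=0 Z=0
after  7: r0=0x7f r1=0x7f r2=0x82 r3=0x35 r4=0x82 r5=0xb6  N=0 Z=0
after  8: r0=0x7f r1=0x34 r2=0x82 r3=0x35 r4=0x82 r5=0xb6  N=0 Z=0
after  9: r0=0x7f r1=0x34 r2=0x82 r3=0xb7 r4=0x82 r5=0xb6  N=1 Z=0
after 10: r0=0x4e r1=0x34 r2=0x82 r3=0xb7 r4=0x82 r5=0xb6  N=0 Z=0
-- IRQ taken; context saved, return-PC = 11 --

K = 10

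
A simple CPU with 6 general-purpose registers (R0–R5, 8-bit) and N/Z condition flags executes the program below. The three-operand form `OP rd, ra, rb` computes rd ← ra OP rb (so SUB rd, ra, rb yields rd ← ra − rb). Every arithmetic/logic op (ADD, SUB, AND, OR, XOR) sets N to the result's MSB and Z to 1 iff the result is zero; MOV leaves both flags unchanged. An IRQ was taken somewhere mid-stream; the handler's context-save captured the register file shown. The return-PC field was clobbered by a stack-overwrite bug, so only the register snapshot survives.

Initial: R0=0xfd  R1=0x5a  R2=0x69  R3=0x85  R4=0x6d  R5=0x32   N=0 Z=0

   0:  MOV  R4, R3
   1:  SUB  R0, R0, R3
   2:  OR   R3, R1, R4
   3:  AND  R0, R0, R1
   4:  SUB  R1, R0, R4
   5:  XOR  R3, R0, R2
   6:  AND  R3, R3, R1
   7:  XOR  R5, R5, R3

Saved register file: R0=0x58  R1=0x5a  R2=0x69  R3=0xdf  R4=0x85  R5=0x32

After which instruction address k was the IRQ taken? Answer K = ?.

K = 3

after  0: R0=0xfd R1=0x5a R2=0x69 R3=0x85 R4=0x85 R5=0x32  N=0 Z=0
after  1: R0=0x78 R1=0x5a R2=0x69 R3=0x85 R4=0x85 R5=0x32  N=0 Z=0
after  2: R0=0x78 R1=0x5a R2=0x69 R3=0xdf R4=0x85 R5=0x32  N=1 Z=0
after  3: R0=0x58 R1=0x5a R2=0x69 R3=0xdf R4=0x85 R5=0x32  N=0 Z=0
-- IRQ taken; context saved, return-PC = 4 --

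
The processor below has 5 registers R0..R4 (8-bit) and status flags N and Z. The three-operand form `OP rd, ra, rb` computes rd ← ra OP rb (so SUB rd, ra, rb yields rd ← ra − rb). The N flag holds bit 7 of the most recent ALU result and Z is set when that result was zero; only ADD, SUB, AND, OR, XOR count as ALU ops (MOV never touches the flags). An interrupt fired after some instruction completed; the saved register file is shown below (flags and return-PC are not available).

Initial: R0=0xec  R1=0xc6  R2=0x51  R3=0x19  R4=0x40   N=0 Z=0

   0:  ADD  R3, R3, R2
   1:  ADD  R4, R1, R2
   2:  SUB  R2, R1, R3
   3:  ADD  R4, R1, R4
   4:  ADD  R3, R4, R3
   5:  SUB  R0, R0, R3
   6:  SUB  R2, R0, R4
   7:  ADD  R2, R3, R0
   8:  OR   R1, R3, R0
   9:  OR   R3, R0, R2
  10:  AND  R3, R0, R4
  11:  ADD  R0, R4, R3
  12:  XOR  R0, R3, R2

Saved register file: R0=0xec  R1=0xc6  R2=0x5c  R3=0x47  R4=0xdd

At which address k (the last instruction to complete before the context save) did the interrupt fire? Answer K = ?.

after  0: R0=0xec R1=0xc6 R2=0x51 R3=0x6a R4=0x40  N=0 Z=0
after  1: R0=0xec R1=0xc6 R2=0x51 R3=0x6a R4=0x17  N=0 Z=0
after  2: R0=0xec R1=0xc6 R2=0x5c R3=0x6a R4=0x17  N=0 Z=0
after  3: R0=0xec R1=0xc6 R2=0x5c R3=0x6a R4=0xdd  N=1 Z=0
after  4: R0=0xec R1=0xc6 R2=0x5c R3=0x47 R4=0xdd  N=0 Z=0
-- IRQ taken; context saved, return-PC = 5 --

K = 4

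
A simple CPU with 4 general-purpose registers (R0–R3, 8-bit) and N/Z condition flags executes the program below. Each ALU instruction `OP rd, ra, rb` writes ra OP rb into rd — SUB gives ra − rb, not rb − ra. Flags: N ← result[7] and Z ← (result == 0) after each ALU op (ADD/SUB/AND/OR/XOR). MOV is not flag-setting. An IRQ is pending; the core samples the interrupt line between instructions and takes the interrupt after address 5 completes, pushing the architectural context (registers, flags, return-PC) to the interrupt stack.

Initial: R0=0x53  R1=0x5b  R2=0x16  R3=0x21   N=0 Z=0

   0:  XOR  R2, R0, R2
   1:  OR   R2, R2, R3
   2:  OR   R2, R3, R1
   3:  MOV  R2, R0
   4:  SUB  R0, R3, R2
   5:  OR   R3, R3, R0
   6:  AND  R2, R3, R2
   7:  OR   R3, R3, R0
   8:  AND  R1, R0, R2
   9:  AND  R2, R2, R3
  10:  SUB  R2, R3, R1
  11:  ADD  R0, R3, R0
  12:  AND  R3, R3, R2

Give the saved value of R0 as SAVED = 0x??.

after  0: R0=0x53 R1=0x5b R2=0x45 R3=0x21  N=0 Z=0
after  1: R0=0x53 R1=0x5b R2=0x65 R3=0x21  N=0 Z=0
after  2: R0=0x53 R1=0x5b R2=0x7b R3=0x21  N=0 Z=0
after  3: R0=0x53 R1=0x5b R2=0x53 R3=0x21  N=0 Z=0
after  4: R0=0xce R1=0x5b R2=0x53 R3=0x21  N=1 Z=0
after  5: R0=0xce R1=0x5b R2=0x53 R3=0xef  N=1 Z=0
-- IRQ taken; context saved, return-PC = 6 --

SAVED = 0xce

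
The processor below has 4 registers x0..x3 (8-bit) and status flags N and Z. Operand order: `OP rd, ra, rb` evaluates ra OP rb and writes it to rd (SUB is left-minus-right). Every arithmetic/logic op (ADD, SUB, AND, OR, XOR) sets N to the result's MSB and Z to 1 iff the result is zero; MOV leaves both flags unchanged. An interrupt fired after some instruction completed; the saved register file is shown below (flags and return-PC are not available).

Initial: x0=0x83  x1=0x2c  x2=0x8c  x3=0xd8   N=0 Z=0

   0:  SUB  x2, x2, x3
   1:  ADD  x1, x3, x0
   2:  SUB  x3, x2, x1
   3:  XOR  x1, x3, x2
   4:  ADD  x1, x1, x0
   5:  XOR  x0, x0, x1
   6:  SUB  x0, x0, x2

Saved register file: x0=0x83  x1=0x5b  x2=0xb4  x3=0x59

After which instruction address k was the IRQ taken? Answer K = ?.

K = 2

after  0: x0=0x83 x1=0x2c x2=0xb4 x3=0xd8  N=1 Z=0
after  1: x0=0x83 x1=0x5b x2=0xb4 x3=0xd8  N=0 Z=0
after  2: x0=0x83 x1=0x5b x2=0xb4 x3=0x59  N=0 Z=0
-- IRQ taken; context saved, return-PC = 3 --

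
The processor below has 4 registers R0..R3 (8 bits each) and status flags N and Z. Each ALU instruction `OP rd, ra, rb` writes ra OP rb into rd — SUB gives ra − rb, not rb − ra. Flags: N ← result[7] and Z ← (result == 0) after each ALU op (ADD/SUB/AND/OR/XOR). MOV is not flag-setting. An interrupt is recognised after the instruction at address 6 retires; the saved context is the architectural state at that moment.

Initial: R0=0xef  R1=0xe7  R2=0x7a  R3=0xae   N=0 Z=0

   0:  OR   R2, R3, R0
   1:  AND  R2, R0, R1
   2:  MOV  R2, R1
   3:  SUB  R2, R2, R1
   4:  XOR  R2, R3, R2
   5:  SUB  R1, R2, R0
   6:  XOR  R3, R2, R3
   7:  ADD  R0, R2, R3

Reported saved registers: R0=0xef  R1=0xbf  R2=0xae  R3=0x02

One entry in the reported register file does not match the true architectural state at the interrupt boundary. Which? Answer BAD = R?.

BAD = R3

after  0: R0=0xef R1=0xe7 R2=0xef R3=0xae  N=1 Z=0
after  1: R0=0xef R1=0xe7 R2=0xe7 R3=0xae  N=1 Z=0
after  2: R0=0xef R1=0xe7 R2=0xe7 R3=0xae  N=1 Z=0
after  3: R0=0xef R1=0xe7 R2=0x00 R3=0xae  N=0 Z=1
after  4: R0=0xef R1=0xe7 R2=0xae R3=0xae  N=1 Z=0
after  5: R0=0xef R1=0xbf R2=0xae R3=0xae  N=1 Z=0
after  6: R0=0xef R1=0xbf R2=0xae R3=0x00  N=0 Z=1
-- IRQ taken; context saved, return-PC = 7 --
mismatch: R3: reported 0x02 vs actual 0x00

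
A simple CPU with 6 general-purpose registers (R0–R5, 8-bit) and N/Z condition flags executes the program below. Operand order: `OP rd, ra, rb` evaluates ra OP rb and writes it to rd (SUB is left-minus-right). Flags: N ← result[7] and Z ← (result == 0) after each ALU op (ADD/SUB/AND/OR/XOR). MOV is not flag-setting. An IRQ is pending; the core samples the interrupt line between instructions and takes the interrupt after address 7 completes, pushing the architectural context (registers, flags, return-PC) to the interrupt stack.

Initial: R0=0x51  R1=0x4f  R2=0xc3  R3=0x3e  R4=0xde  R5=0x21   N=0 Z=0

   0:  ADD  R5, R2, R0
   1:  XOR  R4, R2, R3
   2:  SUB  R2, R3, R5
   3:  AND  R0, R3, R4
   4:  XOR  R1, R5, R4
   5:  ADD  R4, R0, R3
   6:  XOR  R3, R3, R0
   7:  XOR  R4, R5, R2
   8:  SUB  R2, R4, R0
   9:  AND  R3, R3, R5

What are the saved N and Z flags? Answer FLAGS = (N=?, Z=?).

after  0: R0=0x51 R1=0x4f R2=0xc3 R3=0x3e R4=0xde R5=0x14  N=0 Z=0
after  1: R0=0x51 R1=0x4f R2=0xc3 R3=0x3e R4=0xfd R5=0x14  N=1 Z=0
after  2: R0=0x51 R1=0x4f R2=0x2a R3=0x3e R4=0xfd R5=0x14  N=0 Z=0
after  3: R0=0x3c R1=0x4f R2=0x2a R3=0x3e R4=0xfd R5=0x14  N=0 Z=0
after  4: R0=0x3c R1=0xe9 R2=0x2a R3=0x3e R4=0xfd R5=0x14  N=1 Z=0
after  5: R0=0x3c R1=0xe9 R2=0x2a R3=0x3e R4=0x7a R5=0x14  N=0 Z=0
after  6: R0=0x3c R1=0xe9 R2=0x2a R3=0x02 R4=0x7a R5=0x14  N=0 Z=0
after  7: R0=0x3c R1=0xe9 R2=0x2a R3=0x02 R4=0x3e R5=0x14  N=0 Z=0
-- IRQ taken; context saved, return-PC = 8 --

FLAGS = (N=0, Z=0)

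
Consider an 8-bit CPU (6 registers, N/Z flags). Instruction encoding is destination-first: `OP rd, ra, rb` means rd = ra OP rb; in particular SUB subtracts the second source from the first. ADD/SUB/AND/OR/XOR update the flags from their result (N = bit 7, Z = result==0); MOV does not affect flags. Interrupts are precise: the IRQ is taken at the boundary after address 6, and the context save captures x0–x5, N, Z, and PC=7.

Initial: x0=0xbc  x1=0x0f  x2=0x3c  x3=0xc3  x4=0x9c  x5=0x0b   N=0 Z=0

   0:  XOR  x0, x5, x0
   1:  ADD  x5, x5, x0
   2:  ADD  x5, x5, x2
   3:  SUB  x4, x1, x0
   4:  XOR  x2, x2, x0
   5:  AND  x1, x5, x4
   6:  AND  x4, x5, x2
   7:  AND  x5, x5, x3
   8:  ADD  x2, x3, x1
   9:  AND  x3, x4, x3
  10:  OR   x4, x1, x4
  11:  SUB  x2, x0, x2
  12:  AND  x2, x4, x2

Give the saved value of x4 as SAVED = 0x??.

after  0: x0=0xb7 x1=0x0f x2=0x3c x3=0xc3 x4=0x9c x5=0x0b  N=1 Z=0
after  1: x0=0xb7 x1=0x0f x2=0x3c x3=0xc3 x4=0x9c x5=0xc2  N=1 Z=0
after  2: x0=0xb7 x1=0x0f x2=0x3c x3=0xc3 x4=0x9c x5=0xfe  N=1 Z=0
after  3: x0=0xb7 x1=0x0f x2=0x3c x3=0xc3 x4=0x58 x5=0xfe  N=0 Z=0
after  4: x0=0xb7 x1=0x0f x2=0x8b x3=0xc3 x4=0x58 x5=0xfe  N=1 Z=0
after  5: x0=0xb7 x1=0x58 x2=0x8b x3=0xc3 x4=0x58 x5=0xfe  N=0 Z=0
after  6: x0=0xb7 x1=0x58 x2=0x8b x3=0xc3 x4=0x8a x5=0xfe  N=1 Z=0
-- IRQ taken; context saved, return-PC = 7 --

SAVED = 0x8a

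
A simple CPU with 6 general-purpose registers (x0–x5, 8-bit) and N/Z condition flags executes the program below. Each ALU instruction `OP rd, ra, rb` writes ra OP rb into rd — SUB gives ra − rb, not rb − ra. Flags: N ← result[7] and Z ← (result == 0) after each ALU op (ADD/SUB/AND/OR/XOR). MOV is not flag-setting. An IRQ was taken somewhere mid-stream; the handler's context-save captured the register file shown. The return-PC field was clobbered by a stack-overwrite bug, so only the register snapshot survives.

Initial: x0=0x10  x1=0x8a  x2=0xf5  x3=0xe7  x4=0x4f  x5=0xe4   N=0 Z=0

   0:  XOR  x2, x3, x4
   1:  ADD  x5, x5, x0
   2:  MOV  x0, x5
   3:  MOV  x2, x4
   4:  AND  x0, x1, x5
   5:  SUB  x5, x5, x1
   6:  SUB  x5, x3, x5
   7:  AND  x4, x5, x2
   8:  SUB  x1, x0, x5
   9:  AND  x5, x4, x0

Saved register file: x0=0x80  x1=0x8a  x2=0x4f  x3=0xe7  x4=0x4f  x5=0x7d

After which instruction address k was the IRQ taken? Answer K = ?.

K = 6

after  0: x0=0x10 x1=0x8a x2=0xa8 x3=0xe7 x4=0x4f x5=0xe4  N=1 Z=0
after  1: x0=0x10 x1=0x8a x2=0xa8 x3=0xe7 x4=0x4f x5=0xf4  N=1 Z=0
after  2: x0=0xf4 x1=0x8a x2=0xa8 x3=0xe7 x4=0x4f x5=0xf4  N=1 Z=0
after  3: x0=0xf4 x1=0x8a x2=0x4f x3=0xe7 x4=0x4f x5=0xf4  N=1 Z=0
after  4: x0=0x80 x1=0x8a x2=0x4f x3=0xe7 x4=0x4f x5=0xf4  N=1 Z=0
after  5: x0=0x80 x1=0x8a x2=0x4f x3=0xe7 x4=0x4f x5=0x6a  N=0 Z=0
after  6: x0=0x80 x1=0x8a x2=0x4f x3=0xe7 x4=0x4f x5=0x7d  N=0 Z=0
-- IRQ taken; context saved, return-PC = 7 --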